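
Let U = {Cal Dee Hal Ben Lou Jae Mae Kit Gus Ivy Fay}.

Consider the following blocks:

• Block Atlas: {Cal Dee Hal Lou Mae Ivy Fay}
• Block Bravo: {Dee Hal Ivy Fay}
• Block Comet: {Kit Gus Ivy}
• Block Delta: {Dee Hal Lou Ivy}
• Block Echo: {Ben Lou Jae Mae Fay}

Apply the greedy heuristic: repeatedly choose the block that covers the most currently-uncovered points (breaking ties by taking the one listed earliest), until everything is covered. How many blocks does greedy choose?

Greedy: pick Atlas (covers 7 new) → pick Comet (covers 2 new) → pick Echo (covers 2 new). Total picks: 3.

3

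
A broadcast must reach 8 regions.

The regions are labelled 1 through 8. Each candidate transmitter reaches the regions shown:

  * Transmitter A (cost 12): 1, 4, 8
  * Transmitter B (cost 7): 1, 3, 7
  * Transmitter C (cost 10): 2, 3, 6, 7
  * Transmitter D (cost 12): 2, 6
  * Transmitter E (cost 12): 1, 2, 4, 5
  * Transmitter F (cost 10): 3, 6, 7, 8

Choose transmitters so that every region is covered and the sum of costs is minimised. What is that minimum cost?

E, F together cover every region (E ∪ F = {1, 2, 3, 4, 5, 6, 7, 8}); total cost 12 + 10 = 22.
The greedy pick B, E, F costs 29; no covering selection beats 22.

22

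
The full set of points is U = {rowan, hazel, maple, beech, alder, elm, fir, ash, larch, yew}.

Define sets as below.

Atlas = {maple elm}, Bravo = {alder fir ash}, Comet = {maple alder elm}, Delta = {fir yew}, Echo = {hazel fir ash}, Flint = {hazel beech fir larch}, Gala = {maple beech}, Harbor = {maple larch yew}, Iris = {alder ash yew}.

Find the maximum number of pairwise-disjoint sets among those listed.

Atlas, Flint, Iris are pairwise disjoint (Atlas={maple,elm}; Flint={hazel,beech,fir,larch}; Iris={alder,ash,yew}).
Every remaining set overlaps one of these, and no 4 of the listed sets are pairwise disjoint, so 3 is the maximum.

3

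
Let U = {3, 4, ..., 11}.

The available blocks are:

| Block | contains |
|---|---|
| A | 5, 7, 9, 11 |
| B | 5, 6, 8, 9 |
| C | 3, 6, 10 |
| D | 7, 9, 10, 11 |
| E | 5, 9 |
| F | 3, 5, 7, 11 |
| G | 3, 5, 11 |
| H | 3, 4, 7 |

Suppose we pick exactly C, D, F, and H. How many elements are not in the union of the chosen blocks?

1

Union of C, D, F, H = {3, 4, 5, 6, 7, 9, 10, 11}.
Not covered: 8 — 1 element.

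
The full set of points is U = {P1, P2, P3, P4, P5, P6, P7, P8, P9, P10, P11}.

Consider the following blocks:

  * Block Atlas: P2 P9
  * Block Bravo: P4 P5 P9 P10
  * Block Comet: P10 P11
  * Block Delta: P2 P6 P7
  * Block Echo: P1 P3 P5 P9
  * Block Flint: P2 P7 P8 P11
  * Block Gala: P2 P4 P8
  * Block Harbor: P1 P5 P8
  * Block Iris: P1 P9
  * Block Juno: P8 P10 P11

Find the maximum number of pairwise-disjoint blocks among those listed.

Comet, Gala, Iris are pairwise disjoint (Comet={P10,P11}; Gala={P2,P4,P8}; Iris={P1,P9}).
Every remaining block overlaps one of these, and no 4 of the listed blocks are pairwise disjoint, so 3 is the maximum.

3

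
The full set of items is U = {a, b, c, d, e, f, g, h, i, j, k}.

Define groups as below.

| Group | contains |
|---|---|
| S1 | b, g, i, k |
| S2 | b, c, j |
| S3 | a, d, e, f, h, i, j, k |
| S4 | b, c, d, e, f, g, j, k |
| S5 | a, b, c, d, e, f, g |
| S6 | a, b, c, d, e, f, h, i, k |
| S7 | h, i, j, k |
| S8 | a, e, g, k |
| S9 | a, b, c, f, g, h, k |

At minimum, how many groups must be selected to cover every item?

S3 and S4 cover everything between them: the union {a, b, c, d, e, f, g, h, i, j, k} is all of U.
No single group has all 11 items (the largest, S6, has 9), so 2 is optimal.

2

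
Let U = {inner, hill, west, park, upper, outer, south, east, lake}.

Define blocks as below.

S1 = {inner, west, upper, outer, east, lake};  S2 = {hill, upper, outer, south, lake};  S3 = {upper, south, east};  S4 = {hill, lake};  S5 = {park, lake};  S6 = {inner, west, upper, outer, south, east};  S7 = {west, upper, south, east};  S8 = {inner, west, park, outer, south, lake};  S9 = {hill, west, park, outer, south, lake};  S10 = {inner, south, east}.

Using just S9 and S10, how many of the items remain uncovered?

1

Union of S9, S10 = {inner, hill, west, park, outer, south, east, lake}.
Not covered: upper — 1 item.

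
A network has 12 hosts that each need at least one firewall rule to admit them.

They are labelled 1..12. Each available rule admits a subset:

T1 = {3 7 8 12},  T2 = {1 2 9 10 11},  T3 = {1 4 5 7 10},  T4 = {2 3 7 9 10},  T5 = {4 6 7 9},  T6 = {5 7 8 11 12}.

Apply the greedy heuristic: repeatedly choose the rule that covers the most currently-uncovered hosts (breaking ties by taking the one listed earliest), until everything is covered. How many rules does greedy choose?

Greedy: pick T2 (covers 5 new) → pick T1 (covers 4 new) → pick T3 (covers 2 new) → pick T5 (covers 1 new). Total picks: 4.

4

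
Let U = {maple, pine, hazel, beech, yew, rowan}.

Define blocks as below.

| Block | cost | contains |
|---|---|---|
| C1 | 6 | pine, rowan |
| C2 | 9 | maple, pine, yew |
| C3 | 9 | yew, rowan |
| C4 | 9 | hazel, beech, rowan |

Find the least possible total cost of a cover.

C2, C4 together cover every item (C2 ∪ C4 = {maple, pine, hazel, beech, yew, rowan}); total cost 9 + 9 = 18.
The greedy pick C1, C2, C4 costs 24; no covering selection beats 18.

18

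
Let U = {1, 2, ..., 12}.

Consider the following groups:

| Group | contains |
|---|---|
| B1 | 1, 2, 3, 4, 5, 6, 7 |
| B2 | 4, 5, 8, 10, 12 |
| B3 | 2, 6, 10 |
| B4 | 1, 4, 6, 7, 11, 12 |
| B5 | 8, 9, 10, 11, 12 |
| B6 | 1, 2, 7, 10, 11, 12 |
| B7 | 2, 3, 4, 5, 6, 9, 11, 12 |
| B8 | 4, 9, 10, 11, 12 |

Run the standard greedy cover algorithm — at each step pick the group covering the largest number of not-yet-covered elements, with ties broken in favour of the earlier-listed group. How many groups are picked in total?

Greedy: pick B7 (covers 8 new) → pick B6 (covers 3 new) → pick B2 (covers 1 new). Total picks: 3.
(The true minimum cover uses only 2 groups, so greedy is not optimal here.)

3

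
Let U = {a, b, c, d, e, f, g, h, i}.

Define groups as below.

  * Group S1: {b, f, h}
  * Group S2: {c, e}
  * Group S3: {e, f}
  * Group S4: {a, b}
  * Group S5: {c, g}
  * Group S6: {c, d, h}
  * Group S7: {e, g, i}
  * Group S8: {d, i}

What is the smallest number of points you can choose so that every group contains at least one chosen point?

4

T = {b, c, e, i} meets every group (each contains at least one member of T), and |T| = 4.
The groups S3, S4, S5, S8 are pairwise disjoint, so any hitting set needs a separate point for each — at least 4. Hence 4 is optimal.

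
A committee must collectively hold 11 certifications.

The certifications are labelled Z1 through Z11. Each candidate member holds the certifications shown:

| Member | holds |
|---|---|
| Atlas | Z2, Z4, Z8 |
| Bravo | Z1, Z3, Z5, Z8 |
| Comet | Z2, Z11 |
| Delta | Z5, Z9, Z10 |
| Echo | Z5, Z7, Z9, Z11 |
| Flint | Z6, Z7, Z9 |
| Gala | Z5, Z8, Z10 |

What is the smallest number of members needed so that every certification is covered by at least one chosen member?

Atlas and Bravo and Delta and Echo and Flint together: Atlas ∪ Bravo ∪ Delta ∪ Echo ∪ Flint = {Z1, Z2, Z3, Z4, Z5, Z6, Z7, Z8, Z9, Z10, Z11} — every certification is covered.
No 4 of the 7 members cover everything (all 35 combinations miss at least one certification), so 5 is optimal.

5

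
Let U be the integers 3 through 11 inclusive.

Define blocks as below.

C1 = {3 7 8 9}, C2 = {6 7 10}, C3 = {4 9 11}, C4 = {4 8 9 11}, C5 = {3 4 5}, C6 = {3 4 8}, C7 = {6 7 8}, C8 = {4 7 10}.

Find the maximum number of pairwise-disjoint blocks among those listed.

2

C2, C5 are pairwise disjoint (C2={6,7,10}; C5={3,4,5}).
Every remaining block overlaps one of these, and no 3 of the listed blocks are pairwise disjoint, so 2 is the maximum.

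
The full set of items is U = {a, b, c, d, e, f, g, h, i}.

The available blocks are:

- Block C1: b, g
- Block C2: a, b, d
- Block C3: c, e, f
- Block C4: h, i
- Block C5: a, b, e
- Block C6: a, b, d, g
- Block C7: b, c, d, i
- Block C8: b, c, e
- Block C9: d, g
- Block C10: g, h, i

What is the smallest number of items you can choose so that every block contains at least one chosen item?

4

T = {b, c, d, i} meets every block (each contains at least one member of T), and |T| = 4.
No choice of 3 items meets every block, so 4 is the minimum.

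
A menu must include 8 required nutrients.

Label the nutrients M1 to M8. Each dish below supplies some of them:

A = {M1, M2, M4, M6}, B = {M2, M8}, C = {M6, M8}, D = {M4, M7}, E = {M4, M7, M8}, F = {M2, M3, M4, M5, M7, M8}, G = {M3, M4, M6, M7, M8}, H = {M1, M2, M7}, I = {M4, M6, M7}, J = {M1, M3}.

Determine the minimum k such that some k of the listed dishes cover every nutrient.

2

Take {A, F}. Their union is {M1, M2, M3, M4, M5, M6, M7, M8}, which is all 8 nutrients.
No single dish has all 8 nutrients (the largest, F, has 6), so 2 is optimal.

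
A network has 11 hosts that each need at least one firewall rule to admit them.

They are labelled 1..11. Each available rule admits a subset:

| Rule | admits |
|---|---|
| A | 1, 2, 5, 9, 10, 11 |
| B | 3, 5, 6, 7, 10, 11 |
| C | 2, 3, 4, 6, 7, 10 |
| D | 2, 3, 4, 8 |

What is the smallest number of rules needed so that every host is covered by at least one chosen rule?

Take {A, B, D}. Their union is {1, 2, 3, 4, 5, 6, 7, 8, 9, 10, 11}, which is all 11 hosts.
Only A contains 1, so A is forced; the remaining 5 hosts need at least 2 more rules (each remaining rule adds at most 4) — so at least 3 rules are needed, and 3 is optimal.

3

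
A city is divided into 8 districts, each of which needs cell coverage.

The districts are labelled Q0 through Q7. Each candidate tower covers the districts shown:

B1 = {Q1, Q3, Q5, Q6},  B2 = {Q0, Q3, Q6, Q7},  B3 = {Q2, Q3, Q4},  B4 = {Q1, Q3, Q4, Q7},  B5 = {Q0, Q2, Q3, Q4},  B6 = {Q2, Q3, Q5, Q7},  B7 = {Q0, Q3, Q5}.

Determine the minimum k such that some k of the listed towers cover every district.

3

B1 and B2 and B3 together: B1 ∪ B2 ∪ B3 = {Q0, Q1, Q2, Q3, Q4, Q5, Q6, Q7} — every district is covered.
No 2 of the 7 towers cover everything (all 21 combinations miss at least one district), so 3 is optimal.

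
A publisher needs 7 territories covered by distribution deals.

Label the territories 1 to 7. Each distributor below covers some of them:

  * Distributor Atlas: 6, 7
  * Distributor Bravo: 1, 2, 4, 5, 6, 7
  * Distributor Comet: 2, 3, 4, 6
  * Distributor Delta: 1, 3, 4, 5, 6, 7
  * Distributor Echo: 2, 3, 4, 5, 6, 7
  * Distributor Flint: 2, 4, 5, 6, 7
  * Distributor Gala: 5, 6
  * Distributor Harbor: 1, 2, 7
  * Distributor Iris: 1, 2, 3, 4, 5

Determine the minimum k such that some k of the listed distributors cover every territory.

2

Take {Delta, Echo}. Their union is {1, 2, 3, 4, 5, 6, 7}, which is all 7 territories.
No single distributor has all 7 territories (the largest, Bravo, has 6), so 2 is optimal.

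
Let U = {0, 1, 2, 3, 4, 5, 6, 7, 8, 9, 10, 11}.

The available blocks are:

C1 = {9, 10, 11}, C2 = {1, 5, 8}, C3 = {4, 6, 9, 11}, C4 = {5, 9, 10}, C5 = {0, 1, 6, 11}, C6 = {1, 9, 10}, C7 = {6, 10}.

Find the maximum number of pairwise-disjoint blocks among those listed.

C2, C3 are pairwise disjoint (C2={1,5,8}; C3={4,6,9,11}).
Every remaining block overlaps one of these, and no 3 of the listed blocks are pairwise disjoint, so 2 is the maximum.

2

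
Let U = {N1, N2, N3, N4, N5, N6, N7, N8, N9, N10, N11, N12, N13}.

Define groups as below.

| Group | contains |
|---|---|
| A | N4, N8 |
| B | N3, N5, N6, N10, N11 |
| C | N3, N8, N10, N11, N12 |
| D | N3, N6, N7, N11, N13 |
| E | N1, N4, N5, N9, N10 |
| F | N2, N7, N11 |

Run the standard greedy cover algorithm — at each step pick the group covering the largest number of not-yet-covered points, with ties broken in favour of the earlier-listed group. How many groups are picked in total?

Greedy: pick B (covers 5 new) → pick E (covers 3 new) → pick C (covers 2 new) → pick D (covers 2 new) → pick F (covers 1 new). Total picks: 5.
(The true minimum cover uses only 4 groups, so greedy is not optimal here.)

5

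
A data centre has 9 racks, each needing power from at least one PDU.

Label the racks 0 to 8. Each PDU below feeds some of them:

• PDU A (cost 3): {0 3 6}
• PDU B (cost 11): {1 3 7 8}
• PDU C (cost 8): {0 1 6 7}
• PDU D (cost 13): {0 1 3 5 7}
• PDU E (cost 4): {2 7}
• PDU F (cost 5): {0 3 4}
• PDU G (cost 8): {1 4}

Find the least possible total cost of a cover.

36

A, B, D, E, F together cover every rack (A ∪ B ∪ D ∪ E ∪ F = {0, 1, 2, 3, 4, 5, 6, 7, 8}); total cost 3 + 11 + 13 + 4 + 5 = 36.
The greedy pick A, E, G, B, D costs 39; no covering selection beats 36.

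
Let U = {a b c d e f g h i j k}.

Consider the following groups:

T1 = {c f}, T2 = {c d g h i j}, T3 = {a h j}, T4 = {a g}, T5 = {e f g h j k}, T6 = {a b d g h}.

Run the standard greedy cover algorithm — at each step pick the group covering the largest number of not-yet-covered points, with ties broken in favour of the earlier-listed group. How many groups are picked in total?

Greedy: pick T2 (covers 6 new) → pick T5 (covers 3 new) → pick T6 (covers 2 new). Total picks: 3.

3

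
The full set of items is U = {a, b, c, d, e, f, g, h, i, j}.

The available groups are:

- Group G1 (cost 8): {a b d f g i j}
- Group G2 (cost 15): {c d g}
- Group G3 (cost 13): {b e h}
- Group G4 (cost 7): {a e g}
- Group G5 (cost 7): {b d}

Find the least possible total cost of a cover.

36

G1, G2, G3 together cover every item (G1 ∪ G2 ∪ G3 = {a, b, c, d, e, f, g, h, i, j}); total cost 8 + 15 + 13 = 36.
No covering selection has total cost below 36.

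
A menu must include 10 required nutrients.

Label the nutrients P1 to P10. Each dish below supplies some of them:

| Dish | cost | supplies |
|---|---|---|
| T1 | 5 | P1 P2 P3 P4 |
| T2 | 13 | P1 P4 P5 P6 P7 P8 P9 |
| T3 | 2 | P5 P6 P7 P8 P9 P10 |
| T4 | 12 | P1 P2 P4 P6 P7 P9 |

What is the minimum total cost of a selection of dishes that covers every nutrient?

T1, T3 together cover every nutrient (T1 ∪ T3 = {P1, P2, P3, P4, P5, P6, P7, P8, P9, P10}); total cost 5 + 2 = 7.
No covering selection has total cost below 7.

7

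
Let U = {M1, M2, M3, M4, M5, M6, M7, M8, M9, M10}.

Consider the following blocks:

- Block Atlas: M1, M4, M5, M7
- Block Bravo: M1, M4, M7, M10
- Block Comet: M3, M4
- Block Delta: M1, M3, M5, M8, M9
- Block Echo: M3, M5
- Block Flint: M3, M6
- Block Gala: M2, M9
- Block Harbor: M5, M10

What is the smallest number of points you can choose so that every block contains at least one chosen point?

The 4 points {M2, M3, M5, M10} hit every block.
No choice of 3 points meets every block, so 4 is the minimum.

4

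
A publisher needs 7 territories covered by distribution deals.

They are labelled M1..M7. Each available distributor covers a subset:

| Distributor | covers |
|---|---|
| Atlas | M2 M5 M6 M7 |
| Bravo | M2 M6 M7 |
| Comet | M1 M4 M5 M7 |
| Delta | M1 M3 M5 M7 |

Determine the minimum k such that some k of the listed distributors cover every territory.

3

Take {Atlas, Comet, Delta}. Their union is {M1, M2, M3, M4, M5, M6, M7}, which is all 7 territories.
Only Delta contains M3, so Delta is forced; the remaining 3 territories need at least 2 more distributors (each remaining distributor adds at most 2) — so at least 3 distributors are needed, and 3 is optimal.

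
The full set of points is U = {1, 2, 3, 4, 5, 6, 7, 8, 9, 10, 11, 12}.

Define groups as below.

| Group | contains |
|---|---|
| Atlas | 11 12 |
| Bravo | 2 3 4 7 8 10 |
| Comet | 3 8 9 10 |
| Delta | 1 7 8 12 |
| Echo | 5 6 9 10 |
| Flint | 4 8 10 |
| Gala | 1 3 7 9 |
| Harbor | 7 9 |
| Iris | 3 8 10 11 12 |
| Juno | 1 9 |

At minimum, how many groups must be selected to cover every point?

Take {Atlas, Bravo, Echo, Gala}. Their union is {1, 2, 3, 4, 5, 6, 7, 8, 9, 10, 11, 12}, which is all 12 points.
No 3 of the 10 groups cover everything (all 120 combinations miss at least one point), so 4 is optimal.

4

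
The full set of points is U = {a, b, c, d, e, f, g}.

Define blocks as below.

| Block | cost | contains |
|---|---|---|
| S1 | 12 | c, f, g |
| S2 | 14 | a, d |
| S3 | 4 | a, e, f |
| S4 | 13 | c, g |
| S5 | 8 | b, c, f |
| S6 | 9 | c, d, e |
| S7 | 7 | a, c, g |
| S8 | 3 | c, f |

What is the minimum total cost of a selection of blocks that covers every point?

S5, S6, S7 together cover every point (S5 ∪ S6 ∪ S7 = {a, b, c, d, e, f, g}); total cost 8 + 9 + 7 = 24.
The greedy pick S3, S8, S7, S5, S6 costs 31; no covering selection beats 24.

24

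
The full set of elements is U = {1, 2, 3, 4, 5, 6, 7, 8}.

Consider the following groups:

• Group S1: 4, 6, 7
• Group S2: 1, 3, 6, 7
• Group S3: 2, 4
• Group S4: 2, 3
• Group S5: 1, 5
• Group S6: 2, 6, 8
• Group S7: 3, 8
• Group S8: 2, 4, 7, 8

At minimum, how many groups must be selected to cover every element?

Take {S2, S5, S8}. Their union is {1, 2, 3, 4, 5, 6, 7, 8}, which is all 8 elements.
Only S5 contains 5, so S5 is forced; the remaining 6 elements need at least 2 more groups (each remaining group adds at most 4) — so at least 3 groups are needed, and 3 is optimal.

3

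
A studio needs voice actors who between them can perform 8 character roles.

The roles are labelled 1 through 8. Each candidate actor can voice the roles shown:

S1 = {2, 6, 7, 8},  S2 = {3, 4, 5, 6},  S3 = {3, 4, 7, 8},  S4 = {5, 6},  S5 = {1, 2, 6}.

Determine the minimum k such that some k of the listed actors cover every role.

3

S3 and S4 and S5 together: S3 ∪ S4 ∪ S5 = {1, 2, 3, 4, 5, 6, 7, 8} — every role is covered.
Only S5 contains 1, so S5 is forced; the remaining 5 roles need at least 2 more actors (each remaining actor adds at most 4) — so at least 3 actors are needed, and 3 is optimal.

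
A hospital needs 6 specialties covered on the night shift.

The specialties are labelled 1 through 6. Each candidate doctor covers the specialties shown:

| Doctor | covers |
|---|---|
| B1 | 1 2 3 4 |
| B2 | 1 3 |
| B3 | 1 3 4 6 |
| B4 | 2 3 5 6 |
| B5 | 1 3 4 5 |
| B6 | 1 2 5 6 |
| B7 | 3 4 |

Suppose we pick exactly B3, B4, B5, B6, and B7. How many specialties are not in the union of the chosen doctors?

0

Union of B3, B4, B5, B6, B7 = {1, 2, 3, 4, 5, 6} — that's every specialty, so 0 are uncovered.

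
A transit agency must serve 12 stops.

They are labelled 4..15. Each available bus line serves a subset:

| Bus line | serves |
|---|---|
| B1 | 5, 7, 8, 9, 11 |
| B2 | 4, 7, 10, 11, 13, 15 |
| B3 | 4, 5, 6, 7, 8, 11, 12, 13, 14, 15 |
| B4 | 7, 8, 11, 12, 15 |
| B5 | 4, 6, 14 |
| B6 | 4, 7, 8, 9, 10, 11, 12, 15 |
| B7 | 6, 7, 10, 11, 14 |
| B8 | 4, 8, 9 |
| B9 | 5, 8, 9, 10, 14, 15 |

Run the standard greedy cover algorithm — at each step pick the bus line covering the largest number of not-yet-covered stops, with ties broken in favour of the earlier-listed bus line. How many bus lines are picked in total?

Greedy: pick B3 (covers 10 new) → pick B6 (covers 2 new). Total picks: 2.

2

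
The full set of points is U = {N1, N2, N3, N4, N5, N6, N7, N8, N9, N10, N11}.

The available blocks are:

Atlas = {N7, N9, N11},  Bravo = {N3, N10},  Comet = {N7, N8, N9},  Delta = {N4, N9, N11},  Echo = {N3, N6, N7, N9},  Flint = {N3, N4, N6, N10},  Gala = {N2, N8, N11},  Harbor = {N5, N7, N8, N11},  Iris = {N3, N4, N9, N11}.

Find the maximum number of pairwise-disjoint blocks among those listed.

2

Bravo, Gala are pairwise disjoint (Bravo={N3,N10}; Gala={N2,N8,N11}).
Every remaining block overlaps one of these, and no 3 of the listed blocks are pairwise disjoint, so 2 is the maximum.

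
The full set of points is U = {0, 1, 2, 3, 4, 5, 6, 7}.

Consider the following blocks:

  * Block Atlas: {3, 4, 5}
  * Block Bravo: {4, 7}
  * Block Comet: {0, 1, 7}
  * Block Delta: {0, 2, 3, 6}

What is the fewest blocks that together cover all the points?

Take {Atlas, Comet, Delta}. Their union is {0, 1, 2, 3, 4, 5, 6, 7}, which is all 8 points.
Only Comet contains 1, so Comet is forced; the remaining 5 points need at least 2 more blocks (each remaining block adds at most 3) — so at least 3 blocks are needed, and 3 is optimal.

3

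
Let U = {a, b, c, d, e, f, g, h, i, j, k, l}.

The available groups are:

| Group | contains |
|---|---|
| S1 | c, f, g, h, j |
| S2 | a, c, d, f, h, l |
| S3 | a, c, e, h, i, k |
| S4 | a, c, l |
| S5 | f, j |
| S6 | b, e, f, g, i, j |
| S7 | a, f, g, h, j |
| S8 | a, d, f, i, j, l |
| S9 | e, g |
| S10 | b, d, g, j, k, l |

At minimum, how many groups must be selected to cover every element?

3

Take {S2, S3, S10}. Their union is {a, b, c, d, e, f, g, h, i, j, k, l}, which is all 12 elements.
No 2 of the 10 groups cover everything (all 45 combinations miss at least one element), so 3 is optimal.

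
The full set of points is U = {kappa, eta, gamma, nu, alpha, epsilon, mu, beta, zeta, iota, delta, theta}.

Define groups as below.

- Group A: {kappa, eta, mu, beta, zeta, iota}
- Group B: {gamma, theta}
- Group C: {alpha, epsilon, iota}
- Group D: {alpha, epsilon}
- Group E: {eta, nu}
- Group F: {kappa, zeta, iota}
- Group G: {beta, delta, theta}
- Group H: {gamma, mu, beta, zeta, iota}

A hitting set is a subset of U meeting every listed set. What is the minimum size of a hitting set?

Take T = {eta, epsilon, zeta, theta}. Each listed group contains at least one of these, so T is a hitting set of size 4.
The groups D, E, F, G are pairwise disjoint, so any hitting set needs a separate point for each — at least 4. Hence 4 is optimal.

4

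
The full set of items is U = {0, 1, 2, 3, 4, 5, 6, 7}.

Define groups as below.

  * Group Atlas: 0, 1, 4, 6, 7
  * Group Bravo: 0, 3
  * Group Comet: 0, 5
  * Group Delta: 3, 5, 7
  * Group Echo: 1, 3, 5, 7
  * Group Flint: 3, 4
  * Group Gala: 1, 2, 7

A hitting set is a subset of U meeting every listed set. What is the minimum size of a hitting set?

3

The 3 items {1, 3, 5} hit every group.
The groups Comet, Flint, Gala are pairwise disjoint, so any hitting set needs a separate item for each — at least 3. Hence 3 is optimal.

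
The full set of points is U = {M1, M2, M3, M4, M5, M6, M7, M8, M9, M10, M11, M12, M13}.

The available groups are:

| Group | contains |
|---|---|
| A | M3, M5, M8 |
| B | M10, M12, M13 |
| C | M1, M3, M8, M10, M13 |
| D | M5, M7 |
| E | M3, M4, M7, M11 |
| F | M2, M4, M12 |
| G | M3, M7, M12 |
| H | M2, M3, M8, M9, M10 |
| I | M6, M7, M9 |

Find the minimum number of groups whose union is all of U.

A, C, E, F, and I cover everything between them: the union {M1, M2, M3, M4, M5, M6, M7, M8, M9, M10, M11, M12, M13} is all of U.
No 4 of the 9 groups cover everything (all 126 combinations miss at least one point), so 5 is optimal.

5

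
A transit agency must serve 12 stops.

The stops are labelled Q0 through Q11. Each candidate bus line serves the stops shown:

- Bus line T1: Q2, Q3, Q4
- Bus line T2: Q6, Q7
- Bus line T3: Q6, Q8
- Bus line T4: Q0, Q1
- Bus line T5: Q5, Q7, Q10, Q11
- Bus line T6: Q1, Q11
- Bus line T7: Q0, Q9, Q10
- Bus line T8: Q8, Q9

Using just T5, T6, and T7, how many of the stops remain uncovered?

5

Union of T5, T6, T7 = {Q0, Q1, Q5, Q7, Q9, Q10, Q11}.
Not covered: Q2, Q3, Q4, Q6, Q8 — 5 stops.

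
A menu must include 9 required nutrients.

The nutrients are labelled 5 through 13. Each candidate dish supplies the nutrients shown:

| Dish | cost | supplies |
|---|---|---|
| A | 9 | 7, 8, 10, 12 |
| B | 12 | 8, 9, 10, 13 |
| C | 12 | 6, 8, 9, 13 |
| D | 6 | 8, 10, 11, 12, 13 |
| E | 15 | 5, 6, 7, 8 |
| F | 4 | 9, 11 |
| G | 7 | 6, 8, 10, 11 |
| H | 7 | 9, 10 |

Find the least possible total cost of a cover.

25

D, E, F together cover every nutrient (D ∪ E ∪ F = {5, 6, 7, 8, 9, 10, 11, 12, 13}); total cost 6 + 15 + 4 = 25.
No covering selection has total cost below 25.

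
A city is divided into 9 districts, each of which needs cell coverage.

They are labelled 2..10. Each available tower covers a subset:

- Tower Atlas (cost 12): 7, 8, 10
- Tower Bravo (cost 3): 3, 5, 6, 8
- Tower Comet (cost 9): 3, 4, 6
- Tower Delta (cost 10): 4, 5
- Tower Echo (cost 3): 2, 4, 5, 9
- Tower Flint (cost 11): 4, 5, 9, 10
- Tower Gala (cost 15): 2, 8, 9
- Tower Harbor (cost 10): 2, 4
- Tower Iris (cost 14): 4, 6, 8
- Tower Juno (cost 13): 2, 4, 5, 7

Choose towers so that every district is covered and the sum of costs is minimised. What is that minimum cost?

18

Atlas, Bravo, Echo together cover every district (Atlas ∪ Bravo ∪ Echo = {2, 3, 4, 5, 6, 7, 8, 9, 10}); total cost 12 + 3 + 3 = 18.
No covering selection has total cost below 18.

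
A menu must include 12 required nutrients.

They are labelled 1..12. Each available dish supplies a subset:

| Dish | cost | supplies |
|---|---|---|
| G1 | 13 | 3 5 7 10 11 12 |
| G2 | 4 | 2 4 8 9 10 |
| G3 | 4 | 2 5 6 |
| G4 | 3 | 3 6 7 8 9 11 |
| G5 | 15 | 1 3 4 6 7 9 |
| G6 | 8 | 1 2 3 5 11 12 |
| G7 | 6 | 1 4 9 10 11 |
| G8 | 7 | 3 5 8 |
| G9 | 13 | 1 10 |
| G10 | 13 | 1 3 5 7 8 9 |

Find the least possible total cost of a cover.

G2, G4, G6 together cover every nutrient (G2 ∪ G4 ∪ G6 = {1, 2, 3, 4, 5, 6, 7, 8, 9, 10, 11, 12}); total cost 4 + 3 + 8 = 15.
No covering selection has total cost below 15.

15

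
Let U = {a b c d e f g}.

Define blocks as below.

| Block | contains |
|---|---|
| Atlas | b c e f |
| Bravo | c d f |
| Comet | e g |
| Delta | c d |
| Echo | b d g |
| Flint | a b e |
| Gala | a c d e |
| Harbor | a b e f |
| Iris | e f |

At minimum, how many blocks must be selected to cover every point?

3

Take {Bravo, Comet, Flint}. Their union is {a, b, c, d, e, f, g}, which is all 7 points.
No 2 of the 9 blocks cover everything (all 36 combinations miss at least one point), so 3 is optimal.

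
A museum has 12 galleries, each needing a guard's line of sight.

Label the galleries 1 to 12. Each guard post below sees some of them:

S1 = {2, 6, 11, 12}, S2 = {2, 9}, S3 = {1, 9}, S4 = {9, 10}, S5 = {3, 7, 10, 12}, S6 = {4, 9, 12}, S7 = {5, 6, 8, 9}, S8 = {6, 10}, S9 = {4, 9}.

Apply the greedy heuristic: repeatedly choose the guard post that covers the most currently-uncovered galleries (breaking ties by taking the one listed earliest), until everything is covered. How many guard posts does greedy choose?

Greedy: pick S1 (covers 4 new) → pick S5 (covers 3 new) → pick S7 (covers 3 new) → pick S3 (covers 1 new) → pick S6 (covers 1 new). Total picks: 5.

5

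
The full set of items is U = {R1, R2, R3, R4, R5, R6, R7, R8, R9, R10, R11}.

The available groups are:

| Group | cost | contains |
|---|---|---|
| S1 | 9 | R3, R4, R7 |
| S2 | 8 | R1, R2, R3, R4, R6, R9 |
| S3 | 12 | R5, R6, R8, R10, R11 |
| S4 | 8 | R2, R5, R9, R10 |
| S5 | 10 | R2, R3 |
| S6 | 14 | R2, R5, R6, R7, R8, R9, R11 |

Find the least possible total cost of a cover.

S1, S2, S3 together cover every item (S1 ∪ S2 ∪ S3 = {R1, R2, R3, R4, R5, R6, R7, R8, R9, R10, R11}); total cost 9 + 8 + 12 = 29.
No covering selection has total cost below 29.

29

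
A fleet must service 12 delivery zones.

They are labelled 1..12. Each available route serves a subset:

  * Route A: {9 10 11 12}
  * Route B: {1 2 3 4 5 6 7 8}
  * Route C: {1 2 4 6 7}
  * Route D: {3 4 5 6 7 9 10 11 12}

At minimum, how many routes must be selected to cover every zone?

2

Take {A, B}. Their union is {1, 2, 3, 4, 5, 6, 7, 8, 9, 10, 11, 12}, which is all 12 zones.
No single route has all 12 zones (the largest, D, has 9), so 2 is optimal.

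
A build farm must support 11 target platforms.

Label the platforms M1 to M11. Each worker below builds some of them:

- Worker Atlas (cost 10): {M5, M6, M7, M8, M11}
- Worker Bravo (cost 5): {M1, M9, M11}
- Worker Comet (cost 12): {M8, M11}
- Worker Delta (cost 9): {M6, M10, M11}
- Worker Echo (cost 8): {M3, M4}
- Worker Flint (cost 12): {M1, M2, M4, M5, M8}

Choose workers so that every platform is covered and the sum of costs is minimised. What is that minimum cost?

44

Atlas, Bravo, Delta, Echo, Flint together cover every platform (Atlas ∪ Bravo ∪ Delta ∪ Echo ∪ Flint = {M1, M2, M3, M4, M5, M6, M7, M8, M9, M10, M11}); total cost 10 + 5 + 9 + 8 + 12 = 44.
No covering selection has total cost below 44.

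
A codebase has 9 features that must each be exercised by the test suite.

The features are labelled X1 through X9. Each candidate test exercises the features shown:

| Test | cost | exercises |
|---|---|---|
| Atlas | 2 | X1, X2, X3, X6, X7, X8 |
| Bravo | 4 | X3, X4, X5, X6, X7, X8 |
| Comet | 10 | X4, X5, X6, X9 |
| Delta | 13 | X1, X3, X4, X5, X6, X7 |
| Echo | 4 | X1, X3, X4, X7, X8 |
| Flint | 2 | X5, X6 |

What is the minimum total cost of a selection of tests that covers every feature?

12

Atlas, Comet together cover every feature (Atlas ∪ Comet = {X1, X2, X3, X4, X5, X6, X7, X8, X9}); total cost 2 + 10 = 12.
The greedy pick Atlas, Bravo, Comet costs 16; no covering selection beats 12.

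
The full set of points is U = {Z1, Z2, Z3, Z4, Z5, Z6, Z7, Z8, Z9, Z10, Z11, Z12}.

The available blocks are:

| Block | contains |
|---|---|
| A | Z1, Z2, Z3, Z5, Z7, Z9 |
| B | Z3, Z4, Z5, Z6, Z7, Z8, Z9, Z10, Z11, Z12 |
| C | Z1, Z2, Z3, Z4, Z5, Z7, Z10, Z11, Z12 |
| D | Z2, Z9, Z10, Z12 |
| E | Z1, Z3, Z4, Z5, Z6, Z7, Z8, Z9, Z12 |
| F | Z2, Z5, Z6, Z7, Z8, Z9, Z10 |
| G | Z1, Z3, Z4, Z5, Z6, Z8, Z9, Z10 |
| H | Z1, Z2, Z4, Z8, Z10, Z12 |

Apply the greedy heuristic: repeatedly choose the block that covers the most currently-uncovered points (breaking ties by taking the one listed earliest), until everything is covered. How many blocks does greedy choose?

Greedy: pick B (covers 10 new) → pick A (covers 2 new). Total picks: 2.

2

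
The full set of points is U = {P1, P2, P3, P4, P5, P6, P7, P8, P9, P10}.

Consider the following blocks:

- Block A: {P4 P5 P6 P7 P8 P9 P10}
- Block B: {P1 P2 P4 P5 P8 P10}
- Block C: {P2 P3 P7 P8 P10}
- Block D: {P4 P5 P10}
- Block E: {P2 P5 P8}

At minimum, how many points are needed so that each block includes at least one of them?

2

H = {P2, P10} meets every block (each contains at least one member of H), and |H| = 2.
No single point lies in every block, so at least 2 are needed and 2 is optimal.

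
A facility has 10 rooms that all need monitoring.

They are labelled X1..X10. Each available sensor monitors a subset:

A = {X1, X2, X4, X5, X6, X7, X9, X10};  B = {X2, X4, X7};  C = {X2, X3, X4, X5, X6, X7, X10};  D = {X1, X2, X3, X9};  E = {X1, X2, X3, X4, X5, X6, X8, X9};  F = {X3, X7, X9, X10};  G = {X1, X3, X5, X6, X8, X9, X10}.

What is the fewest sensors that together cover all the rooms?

2

A and G together: A ∪ G = {X1, X2, X3, X4, X5, X6, X7, X8, X9, X10} — every room is covered.
No single sensor has all 10 rooms (the largest, A, has 8), so 2 is optimal.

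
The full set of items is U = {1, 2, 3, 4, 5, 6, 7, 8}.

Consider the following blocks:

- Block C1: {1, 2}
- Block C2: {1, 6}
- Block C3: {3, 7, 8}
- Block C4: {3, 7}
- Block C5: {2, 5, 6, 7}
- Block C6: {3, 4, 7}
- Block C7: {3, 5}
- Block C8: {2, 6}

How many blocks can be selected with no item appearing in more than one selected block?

2

C2, C7 are pairwise disjoint (C2={1,6}; C7={3,5}).
Every remaining block overlaps one of these, and no 3 of the listed blocks are pairwise disjoint, so 2 is the maximum.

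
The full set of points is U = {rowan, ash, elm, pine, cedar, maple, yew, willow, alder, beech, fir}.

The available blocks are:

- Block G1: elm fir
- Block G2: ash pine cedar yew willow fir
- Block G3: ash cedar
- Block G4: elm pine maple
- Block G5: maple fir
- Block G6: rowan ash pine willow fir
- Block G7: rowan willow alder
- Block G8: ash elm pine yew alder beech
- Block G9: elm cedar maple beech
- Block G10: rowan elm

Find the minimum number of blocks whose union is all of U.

3

G6 and G8 and G9 together: G6 ∪ G8 ∪ G9 = {rowan, ash, elm, pine, cedar, maple, yew, willow, alder, beech, fir} — every point is covered.
No 2 of the 10 blocks cover everything (all 45 combinations miss at least one point), so 3 is optimal.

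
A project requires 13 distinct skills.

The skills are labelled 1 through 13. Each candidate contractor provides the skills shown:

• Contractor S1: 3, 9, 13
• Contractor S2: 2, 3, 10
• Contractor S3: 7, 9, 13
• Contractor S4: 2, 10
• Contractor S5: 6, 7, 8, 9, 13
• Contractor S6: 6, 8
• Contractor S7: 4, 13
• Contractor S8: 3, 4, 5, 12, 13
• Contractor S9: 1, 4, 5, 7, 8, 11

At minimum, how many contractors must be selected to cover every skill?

Take {S4, S5, S8, S9}. Their union is {1, 2, 3, 4, 5, 6, 7, 8, 9, 10, 11, 12, 13}, which is all 13 skills.
Only S9 contains 1, so S9 is forced; the remaining 7 skills need at least 3 more contractors (each remaining contractor adds at most 3) — so at least 4 contractors are needed, and 4 is optimal.

4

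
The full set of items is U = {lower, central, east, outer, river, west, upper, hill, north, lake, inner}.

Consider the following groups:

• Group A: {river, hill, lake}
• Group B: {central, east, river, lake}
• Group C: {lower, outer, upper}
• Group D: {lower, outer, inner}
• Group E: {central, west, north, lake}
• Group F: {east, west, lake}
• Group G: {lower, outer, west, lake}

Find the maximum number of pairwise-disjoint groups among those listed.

2

C, E are pairwise disjoint (C={lower,outer,upper}; E={central,west,north,lake}).
Every remaining group overlaps one of these, and no 3 of the listed groups are pairwise disjoint, so 2 is the maximum.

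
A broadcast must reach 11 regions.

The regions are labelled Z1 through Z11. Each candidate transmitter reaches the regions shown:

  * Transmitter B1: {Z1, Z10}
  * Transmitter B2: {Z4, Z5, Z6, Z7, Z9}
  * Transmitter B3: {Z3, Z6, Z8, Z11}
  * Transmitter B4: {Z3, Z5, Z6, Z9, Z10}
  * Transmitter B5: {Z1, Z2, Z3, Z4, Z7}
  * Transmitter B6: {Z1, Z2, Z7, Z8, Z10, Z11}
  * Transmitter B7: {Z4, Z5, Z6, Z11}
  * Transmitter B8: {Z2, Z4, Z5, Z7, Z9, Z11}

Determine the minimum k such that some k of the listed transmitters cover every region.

Take {B2, B3, B6}. Their union is {Z1, Z2, Z3, Z4, Z5, Z6, Z7, Z8, Z9, Z10, Z11}, which is all 11 regions.
No 2 of the 8 transmitters cover everything (all 28 combinations miss at least one region), so 3 is optimal.

3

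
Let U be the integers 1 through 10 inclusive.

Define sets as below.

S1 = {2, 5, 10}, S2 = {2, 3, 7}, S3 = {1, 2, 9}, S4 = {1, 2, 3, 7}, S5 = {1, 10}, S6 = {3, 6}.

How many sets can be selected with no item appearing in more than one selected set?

S5, S6 are pairwise disjoint (S5={1,10}; S6={3,6}).
Every remaining set overlaps one of these, and no 3 of the listed sets are pairwise disjoint, so 2 is the maximum.

2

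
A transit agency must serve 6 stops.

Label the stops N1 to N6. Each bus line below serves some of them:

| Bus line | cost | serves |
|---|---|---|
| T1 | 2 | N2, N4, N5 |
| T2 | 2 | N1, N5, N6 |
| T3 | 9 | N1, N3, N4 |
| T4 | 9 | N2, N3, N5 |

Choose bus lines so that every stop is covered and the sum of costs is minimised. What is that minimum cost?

T1, T2, T4 together cover every stop (T1 ∪ T2 ∪ T4 = {N1, N2, N3, N4, N5, N6}); total cost 2 + 2 + 9 = 13.
No covering selection has total cost below 13.

13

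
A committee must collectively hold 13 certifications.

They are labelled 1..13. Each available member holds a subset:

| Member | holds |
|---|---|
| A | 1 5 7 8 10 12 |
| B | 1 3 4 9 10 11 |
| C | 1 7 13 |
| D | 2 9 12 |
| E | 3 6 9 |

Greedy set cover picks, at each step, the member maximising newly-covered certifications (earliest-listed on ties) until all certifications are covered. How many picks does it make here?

Greedy: pick A (covers 6 new) → pick B (covers 4 new) → pick C (covers 1 new) → pick D (covers 1 new) → pick E (covers 1 new). Total picks: 5.

5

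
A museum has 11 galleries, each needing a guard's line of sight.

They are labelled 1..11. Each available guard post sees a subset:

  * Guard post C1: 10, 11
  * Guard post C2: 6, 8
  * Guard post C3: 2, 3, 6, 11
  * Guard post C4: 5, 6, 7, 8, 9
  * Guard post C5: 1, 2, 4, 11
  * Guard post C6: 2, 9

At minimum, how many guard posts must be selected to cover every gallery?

Take {C1, C3, C4, C5}. Their union is {1, 2, 3, 4, 5, 6, 7, 8, 9, 10, 11}, which is all 11 galleries.
No 3 of the 6 guard posts cover everything (all 20 combinations miss at least one gallery), so 4 is optimal.

4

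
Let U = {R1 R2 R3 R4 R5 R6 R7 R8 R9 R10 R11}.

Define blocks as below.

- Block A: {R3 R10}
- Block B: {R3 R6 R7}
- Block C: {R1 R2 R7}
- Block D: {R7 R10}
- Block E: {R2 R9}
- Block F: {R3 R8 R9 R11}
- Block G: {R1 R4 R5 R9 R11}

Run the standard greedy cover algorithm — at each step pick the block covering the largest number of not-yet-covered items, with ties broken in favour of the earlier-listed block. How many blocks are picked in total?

5

Greedy: pick G (covers 5 new) → pick B (covers 3 new) → pick A (covers 1 new) → pick C (covers 1 new) → pick F (covers 1 new). Total picks: 5.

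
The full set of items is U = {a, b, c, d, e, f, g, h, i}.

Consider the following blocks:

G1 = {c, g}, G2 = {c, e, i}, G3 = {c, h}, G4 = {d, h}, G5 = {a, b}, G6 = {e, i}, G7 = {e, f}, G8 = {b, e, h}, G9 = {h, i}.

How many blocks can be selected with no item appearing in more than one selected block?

G1, G5, G7, G9 are pairwise disjoint (G1={c,g}; G5={a,b}; G7={e,f}; G9={h,i}).
Every remaining block overlaps one of these, and no 5 of the listed blocks are pairwise disjoint, so 4 is the maximum.

4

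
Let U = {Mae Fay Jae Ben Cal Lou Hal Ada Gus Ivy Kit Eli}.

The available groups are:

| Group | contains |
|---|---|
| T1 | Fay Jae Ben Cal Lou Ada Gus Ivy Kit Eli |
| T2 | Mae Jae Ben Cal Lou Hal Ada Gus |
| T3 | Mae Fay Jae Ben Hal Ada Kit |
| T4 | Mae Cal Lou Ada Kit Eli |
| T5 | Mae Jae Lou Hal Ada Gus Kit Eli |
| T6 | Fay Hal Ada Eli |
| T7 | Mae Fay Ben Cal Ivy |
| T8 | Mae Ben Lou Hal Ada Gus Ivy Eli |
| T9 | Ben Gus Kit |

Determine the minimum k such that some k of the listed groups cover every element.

2

T1 and T3 cover everything between them: the union {Mae, Fay, Jae, Ben, Cal, Lou, Hal, Ada, Gus, Ivy, Kit, Eli} is all of U.
No single group has all 12 elements (the largest, T1, has 10), so 2 is optimal.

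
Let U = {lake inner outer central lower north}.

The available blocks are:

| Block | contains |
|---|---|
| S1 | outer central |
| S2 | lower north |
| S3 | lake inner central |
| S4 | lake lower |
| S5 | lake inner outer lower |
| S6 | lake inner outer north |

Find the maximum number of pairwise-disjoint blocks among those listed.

S2, S3 are pairwise disjoint (S2={lower,north}; S3={lake,inner,central}).
Every remaining block overlaps one of these, and no 3 of the listed blocks are pairwise disjoint, so 2 is the maximum.

2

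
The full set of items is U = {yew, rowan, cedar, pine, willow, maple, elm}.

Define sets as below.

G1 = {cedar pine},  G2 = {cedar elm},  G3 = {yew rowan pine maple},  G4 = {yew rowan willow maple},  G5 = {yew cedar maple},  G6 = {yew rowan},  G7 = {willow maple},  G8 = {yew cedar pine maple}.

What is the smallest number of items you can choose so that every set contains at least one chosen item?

The 3 items {yew, cedar, maple} hit every set.
The sets G1, G6, G7 are pairwise disjoint, so any hitting set needs a separate item for each — at least 3. Hence 3 is optimal.

3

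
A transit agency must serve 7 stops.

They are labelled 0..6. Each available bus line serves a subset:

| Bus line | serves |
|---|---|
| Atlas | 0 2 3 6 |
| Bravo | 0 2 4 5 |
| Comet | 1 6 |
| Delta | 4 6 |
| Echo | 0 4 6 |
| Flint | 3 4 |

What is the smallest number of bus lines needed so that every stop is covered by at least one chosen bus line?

3

Take {Bravo, Comet, Flint}. Their union is {0, 1, 2, 3, 4, 5, 6}, which is all 7 stops.
Only Comet contains 1, so Comet is forced; the remaining 5 stops need at least 2 more bus lines (each remaining bus line adds at most 4) — so at least 3 bus lines are needed, and 3 is optimal.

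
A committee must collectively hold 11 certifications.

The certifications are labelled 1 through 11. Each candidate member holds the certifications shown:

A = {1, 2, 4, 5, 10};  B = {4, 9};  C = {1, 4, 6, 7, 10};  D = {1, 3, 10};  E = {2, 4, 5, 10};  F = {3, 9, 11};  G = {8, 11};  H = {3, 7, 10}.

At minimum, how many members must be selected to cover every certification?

4

C and E and F and G together: C ∪ E ∪ F ∪ G = {1, 2, 3, 4, 5, 6, 7, 8, 9, 10, 11} — every certification is covered.
No 3 of the 8 members cover everything (all 56 combinations miss at least one certification), so 4 is optimal.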